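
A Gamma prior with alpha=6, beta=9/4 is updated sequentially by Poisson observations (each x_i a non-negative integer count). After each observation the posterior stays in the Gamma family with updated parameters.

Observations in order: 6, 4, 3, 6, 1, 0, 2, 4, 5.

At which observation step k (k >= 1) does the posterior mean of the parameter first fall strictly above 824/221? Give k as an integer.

k = 2

obs 1: x=6 → posterior Gamma(12, 13/4)
obs 2: x=4 → posterior Gamma(16, 17/4)
obs 3: x=3 → posterior Gamma(19, 21/4)
obs 4: x=6 → posterior Gamma(25, 25/4)
obs 5: x=1 → posterior Gamma(26, 29/4)
obs 6: x=0 → posterior Gamma(26, 33/4)
obs 7: x=2 → posterior Gamma(28, 37/4)
obs 8: x=4 → posterior Gamma(32, 41/4)
obs 9: x=5 → posterior Gamma(37, 45/4)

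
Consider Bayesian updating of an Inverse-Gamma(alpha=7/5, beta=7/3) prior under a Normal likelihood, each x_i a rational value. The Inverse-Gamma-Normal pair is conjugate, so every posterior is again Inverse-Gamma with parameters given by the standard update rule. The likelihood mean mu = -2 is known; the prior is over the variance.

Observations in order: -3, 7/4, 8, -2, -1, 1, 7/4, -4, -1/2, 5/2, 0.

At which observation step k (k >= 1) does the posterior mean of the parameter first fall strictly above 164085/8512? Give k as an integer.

k = 3

obs 1: x=-3 → posterior Inverse-Gamma(19/10, 17/6)
obs 2: x=7/4 → posterior Inverse-Gamma(12/5, 947/96)
obs 3: x=8 → posterior Inverse-Gamma(29/10, 5747/96)
obs 4: x=-2 → posterior Inverse-Gamma(17/5, 5747/96)
obs 5: x=-1 → posterior Inverse-Gamma(39/10, 5795/96)
obs 6: x=1 → posterior Inverse-Gamma(22/5, 6227/96)
obs 7: x=7/4 → posterior Inverse-Gamma(49/10, 3451/48)
obs 8: x=-4 → posterior Inverse-Gamma(27/5, 3547/48)
obs 9: x=-1/2 → posterior Inverse-Gamma(59/10, 3601/48)
obs 10: x=5/2 → posterior Inverse-Gamma(32/5, 4087/48)
obs 11: x=0 → posterior Inverse-Gamma(69/10, 4183/48)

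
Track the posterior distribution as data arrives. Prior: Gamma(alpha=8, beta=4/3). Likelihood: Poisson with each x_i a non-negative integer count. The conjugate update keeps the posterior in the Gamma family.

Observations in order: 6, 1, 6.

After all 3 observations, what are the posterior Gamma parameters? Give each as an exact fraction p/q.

obs 1: x=6 → posterior Gamma(14, 7/3)
obs 2: x=1 → posterior Gamma(15, 10/3)
obs 3: x=6 → posterior Gamma(21, 13/3)

alpha=21, beta=13/3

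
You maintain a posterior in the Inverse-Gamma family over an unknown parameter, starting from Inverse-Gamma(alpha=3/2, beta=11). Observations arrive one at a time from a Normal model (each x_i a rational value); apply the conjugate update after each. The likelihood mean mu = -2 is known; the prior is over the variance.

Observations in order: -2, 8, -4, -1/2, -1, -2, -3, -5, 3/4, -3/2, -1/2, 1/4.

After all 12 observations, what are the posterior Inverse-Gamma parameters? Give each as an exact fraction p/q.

obs 1: x=-2 → posterior Inverse-Gamma(2, 11)
obs 2: x=8 → posterior Inverse-Gamma(5/2, 61)
obs 3: x=-4 → posterior Inverse-Gamma(3, 63)
obs 4: x=-1/2 → posterior Inverse-Gamma(7/2, 513/8)
obs 5: x=-1 → posterior Inverse-Gamma(4, 517/8)
obs 6: x=-2 → posterior Inverse-Gamma(9/2, 517/8)
obs 7: x=-3 → posterior Inverse-Gamma(5, 521/8)
obs 8: x=-5 → posterior Inverse-Gamma(11/2, 557/8)
obs 9: x=3/4 → posterior Inverse-Gamma(6, 2349/32)
obs 10: x=-3/2 → posterior Inverse-Gamma(13/2, 2353/32)
obs 11: x=-1/2 → posterior Inverse-Gamma(7, 2389/32)
obs 12: x=1/4 → posterior Inverse-Gamma(15/2, 1235/16)

alpha=15/2, beta=1235/16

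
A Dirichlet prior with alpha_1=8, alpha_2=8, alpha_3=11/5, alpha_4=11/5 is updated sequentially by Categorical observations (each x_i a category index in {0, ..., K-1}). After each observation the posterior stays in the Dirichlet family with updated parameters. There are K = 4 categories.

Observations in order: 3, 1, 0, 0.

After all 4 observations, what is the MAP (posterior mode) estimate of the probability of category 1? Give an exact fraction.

20/51

obs 1: x=3 → posterior Dirichlet(8, 8, 11/5, 16/5)
obs 2: x=1 → posterior Dirichlet(8, 9, 11/5, 16/5)
obs 3: x=0 → posterior Dirichlet(9, 9, 11/5, 16/5)
obs 4: x=0 → posterior Dirichlet(10, 9, 11/5, 16/5)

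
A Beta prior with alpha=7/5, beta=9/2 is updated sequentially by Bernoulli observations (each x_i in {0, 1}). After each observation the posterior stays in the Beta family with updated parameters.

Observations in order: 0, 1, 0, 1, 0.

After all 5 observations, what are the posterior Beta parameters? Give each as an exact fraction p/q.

alpha=17/5, beta=15/2

obs 1: x=0 → posterior Beta(7/5, 11/2)
obs 2: x=1 → posterior Beta(12/5, 11/2)
obs 3: x=0 → posterior Beta(12/5, 13/2)
obs 4: x=1 → posterior Beta(17/5, 13/2)
obs 5: x=0 → posterior Beta(17/5, 15/2)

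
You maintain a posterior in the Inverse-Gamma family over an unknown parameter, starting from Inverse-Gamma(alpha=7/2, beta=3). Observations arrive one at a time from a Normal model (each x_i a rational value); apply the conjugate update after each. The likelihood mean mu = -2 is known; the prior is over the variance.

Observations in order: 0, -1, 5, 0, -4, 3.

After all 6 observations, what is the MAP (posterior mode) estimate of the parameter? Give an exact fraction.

31/5

obs 1: x=0 → posterior Inverse-Gamma(4, 5)
obs 2: x=-1 → posterior Inverse-Gamma(9/2, 11/2)
obs 3: x=5 → posterior Inverse-Gamma(5, 30)
obs 4: x=0 → posterior Inverse-Gamma(11/2, 32)
obs 5: x=-4 → posterior Inverse-Gamma(6, 34)
obs 6: x=3 → posterior Inverse-Gamma(13/2, 93/2)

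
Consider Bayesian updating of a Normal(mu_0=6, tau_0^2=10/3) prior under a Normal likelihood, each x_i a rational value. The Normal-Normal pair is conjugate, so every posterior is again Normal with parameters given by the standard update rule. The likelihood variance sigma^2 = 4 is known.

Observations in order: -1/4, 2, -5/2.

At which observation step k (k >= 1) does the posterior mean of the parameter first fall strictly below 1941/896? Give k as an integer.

k = 3

obs 1: x=-1/4 → posterior Normal(139/44, 20/11)
obs 2: x=2 → posterior Normal(179/64, 5/4)
obs 3: x=-5/2 → posterior Normal(43/28, 20/21)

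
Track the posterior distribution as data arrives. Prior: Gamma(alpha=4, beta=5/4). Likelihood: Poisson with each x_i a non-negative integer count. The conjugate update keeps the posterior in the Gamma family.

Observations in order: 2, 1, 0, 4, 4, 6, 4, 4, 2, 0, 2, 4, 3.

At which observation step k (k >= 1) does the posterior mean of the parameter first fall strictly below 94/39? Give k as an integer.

k = 2

obs 1: x=2 → posterior Gamma(6, 9/4)
obs 2: x=1 → posterior Gamma(7, 13/4)
obs 3: x=0 → posterior Gamma(7, 17/4)
obs 4: x=4 → posterior Gamma(11, 21/4)
obs 5: x=4 → posterior Gamma(15, 25/4)
obs 6: x=6 → posterior Gamma(21, 29/4)
obs 7: x=4 → posterior Gamma(25, 33/4)
obs 8: x=4 → posterior Gamma(29, 37/4)
obs 9: x=2 → posterior Gamma(31, 41/4)
obs 10: x=0 → posterior Gamma(31, 45/4)
obs 11: x=2 → posterior Gamma(33, 49/4)
obs 12: x=4 → posterior Gamma(37, 53/4)
obs 13: x=3 → posterior Gamma(40, 57/4)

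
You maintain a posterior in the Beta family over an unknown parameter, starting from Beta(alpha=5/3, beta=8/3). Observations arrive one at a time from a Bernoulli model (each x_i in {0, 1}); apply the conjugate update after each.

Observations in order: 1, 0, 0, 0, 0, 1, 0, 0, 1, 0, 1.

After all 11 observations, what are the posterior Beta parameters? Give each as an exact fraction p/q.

obs 1: x=1 → posterior Beta(8/3, 8/3)
obs 2: x=0 → posterior Beta(8/3, 11/3)
obs 3: x=0 → posterior Beta(8/3, 14/3)
obs 4: x=0 → posterior Beta(8/3, 17/3)
obs 5: x=0 → posterior Beta(8/3, 20/3)
obs 6: x=1 → posterior Beta(11/3, 20/3)
obs 7: x=0 → posterior Beta(11/3, 23/3)
obs 8: x=0 → posterior Beta(11/3, 26/3)
obs 9: x=1 → posterior Beta(14/3, 26/3)
obs 10: x=0 → posterior Beta(14/3, 29/3)
obs 11: x=1 → posterior Beta(17/3, 29/3)

alpha=17/3, beta=29/3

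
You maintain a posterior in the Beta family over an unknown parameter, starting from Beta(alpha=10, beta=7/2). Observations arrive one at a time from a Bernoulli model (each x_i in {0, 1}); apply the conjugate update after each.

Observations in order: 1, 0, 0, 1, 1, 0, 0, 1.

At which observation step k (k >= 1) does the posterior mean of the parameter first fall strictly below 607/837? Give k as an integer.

obs 1: x=1 → posterior Beta(11, 7/2)
obs 2: x=0 → posterior Beta(11, 9/2)
obs 3: x=0 → posterior Beta(11, 11/2)
obs 4: x=1 → posterior Beta(12, 11/2)
obs 5: x=1 → posterior Beta(13, 11/2)
obs 6: x=0 → posterior Beta(13, 13/2)
obs 7: x=0 → posterior Beta(13, 15/2)
obs 8: x=1 → posterior Beta(14, 15/2)

k = 2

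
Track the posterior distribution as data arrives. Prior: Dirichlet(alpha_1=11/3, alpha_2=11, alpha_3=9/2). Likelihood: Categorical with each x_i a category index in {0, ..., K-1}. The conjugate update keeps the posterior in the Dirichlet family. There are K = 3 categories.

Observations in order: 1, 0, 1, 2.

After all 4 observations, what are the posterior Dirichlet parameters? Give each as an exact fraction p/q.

alpha_1=14/3, alpha_2=13, alpha_3=11/2

obs 1: x=1 → posterior Dirichlet(11/3, 12, 9/2)
obs 2: x=0 → posterior Dirichlet(14/3, 12, 9/2)
obs 3: x=1 → posterior Dirichlet(14/3, 13, 9/2)
obs 4: x=2 → posterior Dirichlet(14/3, 13, 11/2)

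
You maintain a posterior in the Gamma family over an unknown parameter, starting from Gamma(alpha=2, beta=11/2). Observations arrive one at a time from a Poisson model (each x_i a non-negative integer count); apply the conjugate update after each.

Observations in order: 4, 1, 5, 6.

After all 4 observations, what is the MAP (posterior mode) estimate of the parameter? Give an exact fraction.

34/19

obs 1: x=4 → posterior Gamma(6, 13/2)
obs 2: x=1 → posterior Gamma(7, 15/2)
obs 3: x=5 → posterior Gamma(12, 17/2)
obs 4: x=6 → posterior Gamma(18, 19/2)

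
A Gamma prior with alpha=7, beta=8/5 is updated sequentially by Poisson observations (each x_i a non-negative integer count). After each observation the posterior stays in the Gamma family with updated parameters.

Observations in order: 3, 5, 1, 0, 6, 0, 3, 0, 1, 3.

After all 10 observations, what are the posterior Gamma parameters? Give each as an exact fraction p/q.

obs 1: x=3 → posterior Gamma(10, 13/5)
obs 2: x=5 → posterior Gamma(15, 18/5)
obs 3: x=1 → posterior Gamma(16, 23/5)
obs 4: x=0 → posterior Gamma(16, 28/5)
obs 5: x=6 → posterior Gamma(22, 33/5)
obs 6: x=0 → posterior Gamma(22, 38/5)
obs 7: x=3 → posterior Gamma(25, 43/5)
obs 8: x=0 → posterior Gamma(25, 48/5)
obs 9: x=1 → posterior Gamma(26, 53/5)
obs 10: x=3 → posterior Gamma(29, 58/5)

alpha=29, beta=58/5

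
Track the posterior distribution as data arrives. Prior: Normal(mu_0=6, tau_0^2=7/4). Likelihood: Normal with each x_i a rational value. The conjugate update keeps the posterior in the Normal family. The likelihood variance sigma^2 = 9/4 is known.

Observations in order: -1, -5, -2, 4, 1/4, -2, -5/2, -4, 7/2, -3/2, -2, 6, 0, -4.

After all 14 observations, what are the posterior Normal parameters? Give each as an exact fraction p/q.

obs 1: x=-1 → posterior Normal(47/16, 63/64)
obs 2: x=-5 → posterior Normal(12/23, 63/92)
obs 3: x=-2 → posterior Normal(-1/15, 21/40)
obs 4: x=4 → posterior Normal(26/37, 63/148)
obs 5: x=1/4 → posterior Normal(111/176, 63/176)
obs 6: x=-2 → posterior Normal(55/204, 21/68)
obs 7: x=-5/2 → posterior Normal(-15/232, 63/232)
obs 8: x=-4 → posterior Normal(-127/260, 63/260)
obs 9: x=7/2 → posterior Normal(-29/288, 7/32)
obs 10: x=-3/2 → posterior Normal(-71/316, 63/316)
obs 11: x=-2 → posterior Normal(-127/344, 63/344)
obs 12: x=6 → posterior Normal(41/372, 21/124)
obs 13: x=0 → posterior Normal(41/400, 63/400)
obs 14: x=-4 → posterior Normal(-71/428, 63/428)

mu_0=-71/428, tau_0^2=63/428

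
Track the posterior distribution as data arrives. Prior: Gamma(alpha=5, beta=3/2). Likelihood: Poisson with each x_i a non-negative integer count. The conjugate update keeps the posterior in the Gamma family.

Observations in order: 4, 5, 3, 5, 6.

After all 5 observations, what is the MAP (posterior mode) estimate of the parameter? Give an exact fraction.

obs 1: x=4 → posterior Gamma(9, 5/2)
obs 2: x=5 → posterior Gamma(14, 7/2)
obs 3: x=3 → posterior Gamma(17, 9/2)
obs 4: x=5 → posterior Gamma(22, 11/2)
obs 5: x=6 → posterior Gamma(28, 13/2)

54/13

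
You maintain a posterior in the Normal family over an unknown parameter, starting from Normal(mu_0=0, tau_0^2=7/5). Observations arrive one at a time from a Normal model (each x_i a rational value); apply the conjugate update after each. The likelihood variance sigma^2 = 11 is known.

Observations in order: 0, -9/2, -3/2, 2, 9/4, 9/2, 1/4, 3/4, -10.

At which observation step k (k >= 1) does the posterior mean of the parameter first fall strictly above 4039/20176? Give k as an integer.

obs 1: x=0 → posterior Normal(0, 77/62)
obs 2: x=-9/2 → posterior Normal(-21/46, 77/69)
obs 3: x=-3/2 → posterior Normal(-21/38, 77/76)
obs 4: x=2 → posterior Normal(-28/83, 77/83)
obs 5: x=9/4 → posterior Normal(-49/360, 77/90)
obs 6: x=9/2 → posterior Normal(77/388, 77/97)
obs 7: x=1/4 → posterior Normal(21/104, 77/104)
obs 8: x=3/4 → posterior Normal(35/148, 77/111)
obs 9: x=-10 → posterior Normal(-175/472, 77/118)

k = 7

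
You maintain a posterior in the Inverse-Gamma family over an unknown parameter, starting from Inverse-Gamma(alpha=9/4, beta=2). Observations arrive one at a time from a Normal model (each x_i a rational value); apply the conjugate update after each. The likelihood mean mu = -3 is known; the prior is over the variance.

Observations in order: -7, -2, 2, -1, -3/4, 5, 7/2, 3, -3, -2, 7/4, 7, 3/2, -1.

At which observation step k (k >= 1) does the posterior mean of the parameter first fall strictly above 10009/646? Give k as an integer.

obs 1: x=-7 → posterior Inverse-Gamma(11/4, 10)
obs 2: x=-2 → posterior Inverse-Gamma(13/4, 21/2)
obs 3: x=2 → posterior Inverse-Gamma(15/4, 23)
obs 4: x=-1 → posterior Inverse-Gamma(17/4, 25)
obs 5: x=-3/4 → posterior Inverse-Gamma(19/4, 881/32)
obs 6: x=5 → posterior Inverse-Gamma(21/4, 1905/32)
obs 7: x=7/2 → posterior Inverse-Gamma(23/4, 2581/32)
obs 8: x=3 → posterior Inverse-Gamma(25/4, 3157/32)
obs 9: x=-3 → posterior Inverse-Gamma(27/4, 3157/32)
obs 10: x=-2 → posterior Inverse-Gamma(29/4, 3173/32)
obs 11: x=7/4 → posterior Inverse-Gamma(31/4, 1767/16)
obs 12: x=7 → posterior Inverse-Gamma(33/4, 2567/16)
obs 13: x=3/2 → posterior Inverse-Gamma(35/4, 2729/16)
obs 14: x=-1 → posterior Inverse-Gamma(37/4, 2761/16)

k = 7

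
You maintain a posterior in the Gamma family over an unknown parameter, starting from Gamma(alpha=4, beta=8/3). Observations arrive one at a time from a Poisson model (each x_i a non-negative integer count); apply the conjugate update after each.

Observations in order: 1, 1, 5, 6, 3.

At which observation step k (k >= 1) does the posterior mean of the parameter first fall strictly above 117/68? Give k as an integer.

obs 1: x=1 → posterior Gamma(5, 11/3)
obs 2: x=1 → posterior Gamma(6, 14/3)
obs 3: x=5 → posterior Gamma(11, 17/3)
obs 4: x=6 → posterior Gamma(17, 20/3)
obs 5: x=3 → posterior Gamma(20, 23/3)

k = 3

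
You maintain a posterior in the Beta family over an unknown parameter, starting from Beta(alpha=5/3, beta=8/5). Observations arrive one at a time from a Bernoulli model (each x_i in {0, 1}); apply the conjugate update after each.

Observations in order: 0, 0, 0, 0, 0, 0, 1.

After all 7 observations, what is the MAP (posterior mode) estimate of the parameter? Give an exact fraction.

obs 1: x=0 → posterior Beta(5/3, 13/5)
obs 2: x=0 → posterior Beta(5/3, 18/5)
obs 3: x=0 → posterior Beta(5/3, 23/5)
obs 4: x=0 → posterior Beta(5/3, 28/5)
obs 5: x=0 → posterior Beta(5/3, 33/5)
obs 6: x=0 → posterior Beta(5/3, 38/5)
obs 7: x=1 → posterior Beta(8/3, 38/5)

25/124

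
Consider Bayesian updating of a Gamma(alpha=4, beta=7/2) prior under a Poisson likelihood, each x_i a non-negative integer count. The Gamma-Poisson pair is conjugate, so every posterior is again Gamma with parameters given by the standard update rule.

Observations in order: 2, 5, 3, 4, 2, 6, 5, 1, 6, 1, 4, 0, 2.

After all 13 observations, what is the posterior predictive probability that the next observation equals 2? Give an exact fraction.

178302581609879960839941252680521801834129604349104201249019504397014204/745123190420756548414467874701749601561999725163332186639308929443359375

obs 1: x=2 → posterior Gamma(6, 9/2)
obs 2: x=5 → posterior Gamma(11, 11/2)
obs 3: x=3 → posterior Gamma(14, 13/2)
obs 4: x=4 → posterior Gamma(18, 15/2)
obs 5: x=2 → posterior Gamma(20, 17/2)
obs 6: x=6 → posterior Gamma(26, 19/2)
obs 7: x=5 → posterior Gamma(31, 21/2)
obs 8: x=1 → posterior Gamma(32, 23/2)
obs 9: x=6 → posterior Gamma(38, 25/2)
obs 10: x=1 → posterior Gamma(39, 27/2)
obs 11: x=4 → posterior Gamma(43, 29/2)
obs 12: x=0 → posterior Gamma(43, 31/2)
obs 13: x=2 → posterior Gamma(45, 33/2)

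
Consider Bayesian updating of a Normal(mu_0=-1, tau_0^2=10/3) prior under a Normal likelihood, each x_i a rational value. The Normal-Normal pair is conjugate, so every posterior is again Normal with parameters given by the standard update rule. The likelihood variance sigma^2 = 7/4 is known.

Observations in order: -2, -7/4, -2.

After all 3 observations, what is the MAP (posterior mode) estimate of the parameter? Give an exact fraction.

-251/141

obs 1: x=-2 → posterior Normal(-101/61, 70/61)
obs 2: x=-7/4 → posterior Normal(-171/101, 70/101)
obs 3: x=-2 → posterior Normal(-251/141, 70/141)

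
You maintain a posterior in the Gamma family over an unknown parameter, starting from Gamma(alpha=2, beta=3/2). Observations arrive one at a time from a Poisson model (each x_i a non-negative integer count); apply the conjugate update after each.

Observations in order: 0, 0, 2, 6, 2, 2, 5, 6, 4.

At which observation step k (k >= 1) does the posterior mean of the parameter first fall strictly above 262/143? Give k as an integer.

obs 1: x=0 → posterior Gamma(2, 5/2)
obs 2: x=0 → posterior Gamma(2, 7/2)
obs 3: x=2 → posterior Gamma(4, 9/2)
obs 4: x=6 → posterior Gamma(10, 11/2)
obs 5: x=2 → posterior Gamma(12, 13/2)
obs 6: x=2 → posterior Gamma(14, 15/2)
obs 7: x=5 → posterior Gamma(19, 17/2)
obs 8: x=6 → posterior Gamma(25, 19/2)
obs 9: x=4 → posterior Gamma(29, 21/2)

k = 5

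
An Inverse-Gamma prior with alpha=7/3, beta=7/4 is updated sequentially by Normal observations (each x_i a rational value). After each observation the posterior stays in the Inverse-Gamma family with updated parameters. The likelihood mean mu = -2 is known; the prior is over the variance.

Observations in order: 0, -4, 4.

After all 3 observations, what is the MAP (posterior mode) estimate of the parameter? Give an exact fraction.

285/58

obs 1: x=0 → posterior Inverse-Gamma(17/6, 15/4)
obs 2: x=-4 → posterior Inverse-Gamma(10/3, 23/4)
obs 3: x=4 → posterior Inverse-Gamma(23/6, 95/4)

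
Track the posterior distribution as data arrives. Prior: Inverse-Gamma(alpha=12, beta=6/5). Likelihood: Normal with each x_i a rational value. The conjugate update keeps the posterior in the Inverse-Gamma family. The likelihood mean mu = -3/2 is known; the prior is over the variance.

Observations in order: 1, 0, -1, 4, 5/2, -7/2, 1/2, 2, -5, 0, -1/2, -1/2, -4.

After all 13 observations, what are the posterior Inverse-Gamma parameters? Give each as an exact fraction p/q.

obs 1: x=1 → posterior Inverse-Gamma(25/2, 173/40)
obs 2: x=0 → posterior Inverse-Gamma(13, 109/20)
obs 3: x=-1 → posterior Inverse-Gamma(27/2, 223/40)
obs 4: x=4 → posterior Inverse-Gamma(14, 207/10)
obs 5: x=5/2 → posterior Inverse-Gamma(29/2, 287/10)
obs 6: x=-7/2 → posterior Inverse-Gamma(15, 307/10)
obs 7: x=1/2 → posterior Inverse-Gamma(31/2, 327/10)
obs 8: x=2 → posterior Inverse-Gamma(16, 1553/40)
obs 9: x=-5 → posterior Inverse-Gamma(33/2, 899/20)
obs 10: x=0 → posterior Inverse-Gamma(17, 1843/40)
obs 11: x=-1/2 → posterior Inverse-Gamma(35/2, 1863/40)
obs 12: x=-1/2 → posterior Inverse-Gamma(18, 1883/40)
obs 13: x=-4 → posterior Inverse-Gamma(37/2, 251/5)

alpha=37/2, beta=251/5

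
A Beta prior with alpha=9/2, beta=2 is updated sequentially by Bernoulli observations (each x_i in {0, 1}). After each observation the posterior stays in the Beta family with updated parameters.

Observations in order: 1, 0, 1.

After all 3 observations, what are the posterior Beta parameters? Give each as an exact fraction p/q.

alpha=13/2, beta=3

obs 1: x=1 → posterior Beta(11/2, 2)
obs 2: x=0 → posterior Beta(11/2, 3)
obs 3: x=1 → posterior Beta(13/2, 3)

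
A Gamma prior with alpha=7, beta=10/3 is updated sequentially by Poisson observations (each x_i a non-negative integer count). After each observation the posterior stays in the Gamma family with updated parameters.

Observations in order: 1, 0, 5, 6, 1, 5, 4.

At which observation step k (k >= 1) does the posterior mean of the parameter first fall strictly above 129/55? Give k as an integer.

k = 4

obs 1: x=1 → posterior Gamma(8, 13/3)
obs 2: x=0 → posterior Gamma(8, 16/3)
obs 3: x=5 → posterior Gamma(13, 19/3)
obs 4: x=6 → posterior Gamma(19, 22/3)
obs 5: x=1 → posterior Gamma(20, 25/3)
obs 6: x=5 → posterior Gamma(25, 28/3)
obs 7: x=4 → posterior Gamma(29, 31/3)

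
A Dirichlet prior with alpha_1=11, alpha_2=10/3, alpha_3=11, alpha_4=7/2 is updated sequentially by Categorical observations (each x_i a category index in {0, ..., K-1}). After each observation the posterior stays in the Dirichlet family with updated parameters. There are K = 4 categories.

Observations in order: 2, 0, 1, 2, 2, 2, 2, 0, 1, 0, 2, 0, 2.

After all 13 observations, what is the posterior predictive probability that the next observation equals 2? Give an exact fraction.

obs 1: x=2 → posterior Dirichlet(11, 10/3, 12, 7/2)
obs 2: x=0 → posterior Dirichlet(12, 10/3, 12, 7/2)
obs 3: x=1 → posterior Dirichlet(12, 13/3, 12, 7/2)
obs 4: x=2 → posterior Dirichlet(12, 13/3, 13, 7/2)
obs 5: x=2 → posterior Dirichlet(12, 13/3, 14, 7/2)
obs 6: x=2 → posterior Dirichlet(12, 13/3, 15, 7/2)
obs 7: x=2 → posterior Dirichlet(12, 13/3, 16, 7/2)
obs 8: x=0 → posterior Dirichlet(13, 13/3, 16, 7/2)
obs 9: x=1 → posterior Dirichlet(13, 16/3, 16, 7/2)
obs 10: x=0 → posterior Dirichlet(14, 16/3, 16, 7/2)
obs 11: x=2 → posterior Dirichlet(14, 16/3, 17, 7/2)
obs 12: x=0 → posterior Dirichlet(15, 16/3, 17, 7/2)
obs 13: x=2 → posterior Dirichlet(15, 16/3, 18, 7/2)

108/251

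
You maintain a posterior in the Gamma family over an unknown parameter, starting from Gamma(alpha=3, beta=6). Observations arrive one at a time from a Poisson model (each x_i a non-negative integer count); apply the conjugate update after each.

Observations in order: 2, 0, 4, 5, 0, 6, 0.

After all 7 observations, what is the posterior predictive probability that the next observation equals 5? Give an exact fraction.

obs 1: x=2 → posterior Gamma(5, 7)
obs 2: x=0 → posterior Gamma(5, 8)
obs 3: x=4 → posterior Gamma(9, 9)
obs 4: x=5 → posterior Gamma(14, 10)
obs 5: x=0 → posterior Gamma(14, 11)
obs 6: x=6 → posterior Gamma(20, 12)
obs 7: x=0 → posterior Gamma(20, 13)

14424767505134526774049959/803549925104435234187771904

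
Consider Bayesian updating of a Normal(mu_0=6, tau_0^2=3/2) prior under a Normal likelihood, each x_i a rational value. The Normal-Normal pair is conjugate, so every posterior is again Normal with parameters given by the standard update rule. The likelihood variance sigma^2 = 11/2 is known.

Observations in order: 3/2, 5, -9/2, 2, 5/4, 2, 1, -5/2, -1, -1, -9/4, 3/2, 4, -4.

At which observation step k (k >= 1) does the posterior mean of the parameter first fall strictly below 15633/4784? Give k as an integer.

k = 5

obs 1: x=3/2 → posterior Normal(141/28, 33/28)
obs 2: x=5 → posterior Normal(171/34, 33/34)
obs 3: x=-9/2 → posterior Normal(18/5, 33/40)
obs 4: x=2 → posterior Normal(78/23, 33/46)
obs 5: x=5/4 → posterior Normal(327/104, 33/52)
obs 6: x=2 → posterior Normal(351/116, 33/58)
obs 7: x=1 → posterior Normal(363/128, 33/64)
obs 8: x=-5/2 → posterior Normal(333/140, 33/70)
obs 9: x=-1 → posterior Normal(321/152, 33/76)
obs 10: x=-1 → posterior Normal(309/164, 33/82)
obs 11: x=-9/4 → posterior Normal(141/88, 3/8)
obs 12: x=3/2 → posterior Normal(75/47, 33/94)
obs 13: x=4 → posterior Normal(87/50, 33/100)
obs 14: x=-4 → posterior Normal(75/53, 33/106)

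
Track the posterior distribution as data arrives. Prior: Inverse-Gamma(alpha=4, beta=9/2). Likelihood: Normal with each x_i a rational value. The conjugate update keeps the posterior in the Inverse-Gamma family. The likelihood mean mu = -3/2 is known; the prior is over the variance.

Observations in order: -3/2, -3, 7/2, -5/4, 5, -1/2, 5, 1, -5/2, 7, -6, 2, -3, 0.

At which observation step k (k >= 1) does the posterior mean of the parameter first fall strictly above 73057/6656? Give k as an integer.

obs 1: x=-3/2 → posterior Inverse-Gamma(9/2, 9/2)
obs 2: x=-3 → posterior Inverse-Gamma(5, 45/8)
obs 3: x=7/2 → posterior Inverse-Gamma(11/2, 145/8)
obs 4: x=-5/4 → posterior Inverse-Gamma(6, 581/32)
obs 5: x=5 → posterior Inverse-Gamma(13/2, 1257/32)
obs 6: x=-1/2 → posterior Inverse-Gamma(7, 1273/32)
obs 7: x=5 → posterior Inverse-Gamma(15/2, 1949/32)
obs 8: x=1 → posterior Inverse-Gamma(8, 2049/32)
obs 9: x=-5/2 → posterior Inverse-Gamma(17/2, 2065/32)
obs 10: x=7 → posterior Inverse-Gamma(9, 3221/32)
obs 11: x=-6 → posterior Inverse-Gamma(19/2, 3545/32)
obs 12: x=2 → posterior Inverse-Gamma(10, 3741/32)
obs 13: x=-3 → posterior Inverse-Gamma(21/2, 3777/32)
obs 14: x=0 → posterior Inverse-Gamma(11, 3813/32)

k = 10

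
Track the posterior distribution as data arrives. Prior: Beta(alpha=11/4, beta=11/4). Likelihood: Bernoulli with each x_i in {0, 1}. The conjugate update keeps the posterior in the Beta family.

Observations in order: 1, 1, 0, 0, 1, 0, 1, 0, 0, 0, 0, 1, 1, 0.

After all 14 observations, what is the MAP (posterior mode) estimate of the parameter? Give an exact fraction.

obs 1: x=1 → posterior Beta(15/4, 11/4)
obs 2: x=1 → posterior Beta(19/4, 11/4)
obs 3: x=0 → posterior Beta(19/4, 15/4)
obs 4: x=0 → posterior Beta(19/4, 19/4)
obs 5: x=1 → posterior Beta(23/4, 19/4)
obs 6: x=0 → posterior Beta(23/4, 23/4)
obs 7: x=1 → posterior Beta(27/4, 23/4)
obs 8: x=0 → posterior Beta(27/4, 27/4)
obs 9: x=0 → posterior Beta(27/4, 31/4)
obs 10: x=0 → posterior Beta(27/4, 35/4)
obs 11: x=0 → posterior Beta(27/4, 39/4)
obs 12: x=1 → posterior Beta(31/4, 39/4)
obs 13: x=1 → posterior Beta(35/4, 39/4)
obs 14: x=0 → posterior Beta(35/4, 43/4)

31/70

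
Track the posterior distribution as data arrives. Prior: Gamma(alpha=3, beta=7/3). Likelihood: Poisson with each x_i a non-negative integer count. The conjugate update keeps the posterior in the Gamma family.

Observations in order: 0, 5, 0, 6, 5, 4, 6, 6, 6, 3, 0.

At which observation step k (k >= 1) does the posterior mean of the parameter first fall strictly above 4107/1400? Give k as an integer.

obs 1: x=0 → posterior Gamma(3, 10/3)
obs 2: x=5 → posterior Gamma(8, 13/3)
obs 3: x=0 → posterior Gamma(8, 16/3)
obs 4: x=6 → posterior Gamma(14, 19/3)
obs 5: x=5 → posterior Gamma(19, 22/3)
obs 6: x=4 → posterior Gamma(23, 25/3)
obs 7: x=6 → posterior Gamma(29, 28/3)
obs 8: x=6 → posterior Gamma(35, 31/3)
obs 9: x=6 → posterior Gamma(41, 34/3)
obs 10: x=3 → posterior Gamma(44, 37/3)
obs 11: x=0 → posterior Gamma(44, 40/3)

k = 7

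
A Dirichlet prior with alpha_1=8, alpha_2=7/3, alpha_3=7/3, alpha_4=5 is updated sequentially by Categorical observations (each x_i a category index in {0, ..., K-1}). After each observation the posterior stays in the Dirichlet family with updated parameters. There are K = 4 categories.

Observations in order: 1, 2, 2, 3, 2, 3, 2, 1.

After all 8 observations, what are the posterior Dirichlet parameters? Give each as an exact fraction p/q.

alpha_1=8, alpha_2=13/3, alpha_3=19/3, alpha_4=7

obs 1: x=1 → posterior Dirichlet(8, 10/3, 7/3, 5)
obs 2: x=2 → posterior Dirichlet(8, 10/3, 10/3, 5)
obs 3: x=2 → posterior Dirichlet(8, 10/3, 13/3, 5)
obs 4: x=3 → posterior Dirichlet(8, 10/3, 13/3, 6)
obs 5: x=2 → posterior Dirichlet(8, 10/3, 16/3, 6)
obs 6: x=3 → posterior Dirichlet(8, 10/3, 16/3, 7)
obs 7: x=2 → posterior Dirichlet(8, 10/3, 19/3, 7)
obs 8: x=1 → posterior Dirichlet(8, 13/3, 19/3, 7)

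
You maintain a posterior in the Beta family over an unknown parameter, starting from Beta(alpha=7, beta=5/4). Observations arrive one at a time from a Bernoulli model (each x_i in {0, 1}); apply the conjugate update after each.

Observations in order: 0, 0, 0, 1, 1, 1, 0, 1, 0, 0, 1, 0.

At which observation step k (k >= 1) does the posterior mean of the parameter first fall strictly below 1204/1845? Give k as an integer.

k = 3

obs 1: x=0 → posterior Beta(7, 9/4)
obs 2: x=0 → posterior Beta(7, 13/4)
obs 3: x=0 → posterior Beta(7, 17/4)
obs 4: x=1 → posterior Beta(8, 17/4)
obs 5: x=1 → posterior Beta(9, 17/4)
obs 6: x=1 → posterior Beta(10, 17/4)
obs 7: x=0 → posterior Beta(10, 21/4)
obs 8: x=1 → posterior Beta(11, 21/4)
obs 9: x=0 → posterior Beta(11, 25/4)
obs 10: x=0 → posterior Beta(11, 29/4)
obs 11: x=1 → posterior Beta(12, 29/4)
obs 12: x=0 → posterior Beta(12, 33/4)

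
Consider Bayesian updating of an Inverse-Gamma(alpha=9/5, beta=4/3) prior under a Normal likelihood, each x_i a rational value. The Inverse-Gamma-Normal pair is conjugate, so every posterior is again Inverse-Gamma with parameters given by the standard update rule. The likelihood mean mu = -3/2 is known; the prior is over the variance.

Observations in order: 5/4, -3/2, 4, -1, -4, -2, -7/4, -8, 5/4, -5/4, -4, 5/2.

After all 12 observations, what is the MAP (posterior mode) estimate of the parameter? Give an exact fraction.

obs 1: x=5/4 → posterior Inverse-Gamma(23/10, 491/96)
obs 2: x=-3/2 → posterior Inverse-Gamma(14/5, 491/96)
obs 3: x=4 → posterior Inverse-Gamma(33/10, 1943/96)
obs 4: x=-1 → posterior Inverse-Gamma(19/5, 1955/96)
obs 5: x=-4 → posterior Inverse-Gamma(43/10, 2255/96)
obs 6: x=-2 → posterior Inverse-Gamma(24/5, 2267/96)
obs 7: x=-7/4 → posterior Inverse-Gamma(53/10, 1135/48)
obs 8: x=-8 → posterior Inverse-Gamma(29/5, 2149/48)
obs 9: x=5/4 → posterior Inverse-Gamma(63/10, 4661/96)
obs 10: x=-5/4 → posterior Inverse-Gamma(34/5, 583/12)
obs 11: x=-4 → posterior Inverse-Gamma(73/10, 1241/24)
obs 12: x=5/2 → posterior Inverse-Gamma(39/5, 1433/24)

7165/1056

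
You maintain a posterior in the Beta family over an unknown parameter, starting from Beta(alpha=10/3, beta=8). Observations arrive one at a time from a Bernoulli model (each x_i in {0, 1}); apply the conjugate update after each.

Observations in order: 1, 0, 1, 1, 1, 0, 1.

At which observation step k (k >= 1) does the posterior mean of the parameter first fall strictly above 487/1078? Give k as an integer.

k = 7

obs 1: x=1 → posterior Beta(13/3, 8)
obs 2: x=0 → posterior Beta(13/3, 9)
obs 3: x=1 → posterior Beta(16/3, 9)
obs 4: x=1 → posterior Beta(19/3, 9)
obs 5: x=1 → posterior Beta(22/3, 9)
obs 6: x=0 → posterior Beta(22/3, 10)
obs 7: x=1 → posterior Beta(25/3, 10)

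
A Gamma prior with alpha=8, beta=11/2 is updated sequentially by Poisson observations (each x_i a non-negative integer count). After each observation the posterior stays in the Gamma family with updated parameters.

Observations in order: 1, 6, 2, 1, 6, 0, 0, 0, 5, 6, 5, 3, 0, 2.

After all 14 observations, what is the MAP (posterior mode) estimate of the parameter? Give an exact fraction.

obs 1: x=1 → posterior Gamma(9, 13/2)
obs 2: x=6 → posterior Gamma(15, 15/2)
obs 3: x=2 → posterior Gamma(17, 17/2)
obs 4: x=1 → posterior Gamma(18, 19/2)
obs 5: x=6 → posterior Gamma(24, 21/2)
obs 6: x=0 → posterior Gamma(24, 23/2)
obs 7: x=0 → posterior Gamma(24, 25/2)
obs 8: x=0 → posterior Gamma(24, 27/2)
obs 9: x=5 → posterior Gamma(29, 29/2)
obs 10: x=6 → posterior Gamma(35, 31/2)
obs 11: x=5 → posterior Gamma(40, 33/2)
obs 12: x=3 → posterior Gamma(43, 35/2)
obs 13: x=0 → posterior Gamma(43, 37/2)
obs 14: x=2 → posterior Gamma(45, 39/2)

88/39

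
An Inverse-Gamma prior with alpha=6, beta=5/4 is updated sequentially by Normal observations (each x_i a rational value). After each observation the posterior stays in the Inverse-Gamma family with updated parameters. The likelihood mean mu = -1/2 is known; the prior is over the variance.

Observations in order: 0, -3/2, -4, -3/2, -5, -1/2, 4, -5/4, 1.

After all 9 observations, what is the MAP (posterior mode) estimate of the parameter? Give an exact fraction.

965/368

obs 1: x=0 → posterior Inverse-Gamma(13/2, 11/8)
obs 2: x=-3/2 → posterior Inverse-Gamma(7, 15/8)
obs 3: x=-4 → posterior Inverse-Gamma(15/2, 8)
obs 4: x=-3/2 → posterior Inverse-Gamma(8, 17/2)
obs 5: x=-5 → posterior Inverse-Gamma(17/2, 149/8)
obs 6: x=-1/2 → posterior Inverse-Gamma(9, 149/8)
obs 7: x=4 → posterior Inverse-Gamma(19/2, 115/4)
obs 8: x=-5/4 → posterior Inverse-Gamma(10, 929/32)
obs 9: x=1 → posterior Inverse-Gamma(21/2, 965/32)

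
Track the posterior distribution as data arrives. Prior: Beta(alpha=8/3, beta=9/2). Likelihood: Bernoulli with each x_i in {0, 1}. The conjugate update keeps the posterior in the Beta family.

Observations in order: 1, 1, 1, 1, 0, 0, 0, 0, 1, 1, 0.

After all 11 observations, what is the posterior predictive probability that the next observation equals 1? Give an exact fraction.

52/109

obs 1: x=1 → posterior Beta(11/3, 9/2)
obs 2: x=1 → posterior Beta(14/3, 9/2)
obs 3: x=1 → posterior Beta(17/3, 9/2)
obs 4: x=1 → posterior Beta(20/3, 9/2)
obs 5: x=0 → posterior Beta(20/3, 11/2)
obs 6: x=0 → posterior Beta(20/3, 13/2)
obs 7: x=0 → posterior Beta(20/3, 15/2)
obs 8: x=0 → posterior Beta(20/3, 17/2)
obs 9: x=1 → posterior Beta(23/3, 17/2)
obs 10: x=1 → posterior Beta(26/3, 17/2)
obs 11: x=0 → posterior Beta(26/3, 19/2)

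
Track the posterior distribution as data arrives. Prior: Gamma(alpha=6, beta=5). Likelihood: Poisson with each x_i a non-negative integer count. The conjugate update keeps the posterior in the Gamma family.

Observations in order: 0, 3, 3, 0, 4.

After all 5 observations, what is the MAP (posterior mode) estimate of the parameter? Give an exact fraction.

3/2

obs 1: x=0 → posterior Gamma(6, 6)
obs 2: x=3 → posterior Gamma(9, 7)
obs 3: x=3 → posterior Gamma(12, 8)
obs 4: x=0 → posterior Gamma(12, 9)
obs 5: x=4 → posterior Gamma(16, 10)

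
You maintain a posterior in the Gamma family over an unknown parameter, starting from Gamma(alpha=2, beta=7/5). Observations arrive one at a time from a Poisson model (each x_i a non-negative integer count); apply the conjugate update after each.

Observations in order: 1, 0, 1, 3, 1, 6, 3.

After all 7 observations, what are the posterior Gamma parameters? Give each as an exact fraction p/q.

alpha=17, beta=42/5

obs 1: x=1 → posterior Gamma(3, 12/5)
obs 2: x=0 → posterior Gamma(3, 17/5)
obs 3: x=1 → posterior Gamma(4, 22/5)
obs 4: x=3 → posterior Gamma(7, 27/5)
obs 5: x=1 → posterior Gamma(8, 32/5)
obs 6: x=6 → posterior Gamma(14, 37/5)
obs 7: x=3 → posterior Gamma(17, 42/5)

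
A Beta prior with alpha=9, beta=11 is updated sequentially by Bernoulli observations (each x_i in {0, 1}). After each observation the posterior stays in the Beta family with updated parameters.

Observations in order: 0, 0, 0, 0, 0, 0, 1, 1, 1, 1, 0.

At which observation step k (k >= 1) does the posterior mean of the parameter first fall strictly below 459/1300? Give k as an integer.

obs 1: x=0 → posterior Beta(9, 12)
obs 2: x=0 → posterior Beta(9, 13)
obs 3: x=0 → posterior Beta(9, 14)
obs 4: x=0 → posterior Beta(9, 15)
obs 5: x=0 → posterior Beta(9, 16)
obs 6: x=0 → posterior Beta(9, 17)
obs 7: x=1 → posterior Beta(10, 17)
obs 8: x=1 → posterior Beta(11, 17)
obs 9: x=1 → posterior Beta(12, 17)
obs 10: x=1 → posterior Beta(13, 17)
obs 11: x=0 → posterior Beta(13, 18)

k = 6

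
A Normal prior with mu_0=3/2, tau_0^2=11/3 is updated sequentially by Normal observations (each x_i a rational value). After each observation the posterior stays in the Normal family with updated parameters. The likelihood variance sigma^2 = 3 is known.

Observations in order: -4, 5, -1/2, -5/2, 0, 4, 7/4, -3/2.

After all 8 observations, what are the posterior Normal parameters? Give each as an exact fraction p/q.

obs 1: x=-4 → posterior Normal(-61/40, 33/20)
obs 2: x=5 → posterior Normal(49/62, 33/31)
obs 3: x=-1/2 → posterior Normal(19/42, 11/14)
obs 4: x=-5/2 → posterior Normal(-17/106, 33/53)
obs 5: x=0 → posterior Normal(-17/128, 33/64)
obs 6: x=4 → posterior Normal(71/150, 11/25)
obs 7: x=7/4 → posterior Normal(219/344, 33/86)
obs 8: x=-3/2 → posterior Normal(153/388, 33/97)

mu_0=153/388, tau_0^2=33/97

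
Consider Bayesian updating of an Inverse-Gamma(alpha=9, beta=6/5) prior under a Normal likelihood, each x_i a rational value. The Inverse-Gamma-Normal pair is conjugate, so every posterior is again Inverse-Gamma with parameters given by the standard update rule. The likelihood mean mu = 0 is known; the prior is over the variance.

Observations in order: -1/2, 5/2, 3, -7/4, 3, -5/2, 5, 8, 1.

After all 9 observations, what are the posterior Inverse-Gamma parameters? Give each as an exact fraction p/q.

alpha=27/2, beta=10097/160

obs 1: x=-1/2 → posterior Inverse-Gamma(19/2, 53/40)
obs 2: x=5/2 → posterior Inverse-Gamma(10, 89/20)
obs 3: x=3 → posterior Inverse-Gamma(21/2, 179/20)
obs 4: x=-7/4 → posterior Inverse-Gamma(11, 1677/160)
obs 5: x=3 → posterior Inverse-Gamma(23/2, 2397/160)
obs 6: x=-5/2 → posterior Inverse-Gamma(12, 2897/160)
obs 7: x=5 → posterior Inverse-Gamma(25/2, 4897/160)
obs 8: x=8 → posterior Inverse-Gamma(13, 10017/160)
obs 9: x=1 → posterior Inverse-Gamma(27/2, 10097/160)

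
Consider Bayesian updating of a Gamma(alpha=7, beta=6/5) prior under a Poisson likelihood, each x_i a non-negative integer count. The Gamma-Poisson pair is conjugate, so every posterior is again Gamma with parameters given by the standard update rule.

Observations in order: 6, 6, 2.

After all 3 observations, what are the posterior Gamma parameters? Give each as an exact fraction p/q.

alpha=21, beta=21/5

obs 1: x=6 → posterior Gamma(13, 11/5)
obs 2: x=6 → posterior Gamma(19, 16/5)
obs 3: x=2 → posterior Gamma(21, 21/5)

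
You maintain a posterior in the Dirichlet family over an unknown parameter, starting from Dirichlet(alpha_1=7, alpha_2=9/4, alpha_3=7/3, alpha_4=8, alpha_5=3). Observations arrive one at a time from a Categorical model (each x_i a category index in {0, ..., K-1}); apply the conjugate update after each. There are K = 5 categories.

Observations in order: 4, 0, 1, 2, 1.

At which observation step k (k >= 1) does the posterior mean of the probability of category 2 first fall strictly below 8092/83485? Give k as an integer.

k = 2

obs 1: x=4 → posterior Dirichlet(7, 9/4, 7/3, 8, 4)
obs 2: x=0 → posterior Dirichlet(8, 9/4, 7/3, 8, 4)
obs 3: x=1 → posterior Dirichlet(8, 13/4, 7/3, 8, 4)
obs 4: x=2 → posterior Dirichlet(8, 13/4, 10/3, 8, 4)
obs 5: x=1 → posterior Dirichlet(8, 17/4, 10/3, 8, 4)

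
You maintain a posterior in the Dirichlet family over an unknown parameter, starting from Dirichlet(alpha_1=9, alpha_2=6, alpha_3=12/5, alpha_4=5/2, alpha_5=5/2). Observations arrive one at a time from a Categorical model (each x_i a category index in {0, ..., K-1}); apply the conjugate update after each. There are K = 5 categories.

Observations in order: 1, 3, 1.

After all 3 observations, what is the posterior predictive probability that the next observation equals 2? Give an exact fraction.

obs 1: x=1 → posterior Dirichlet(9, 7, 12/5, 5/2, 5/2)
obs 2: x=3 → posterior Dirichlet(9, 7, 12/5, 7/2, 5/2)
obs 3: x=1 → posterior Dirichlet(9, 8, 12/5, 7/2, 5/2)

12/127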